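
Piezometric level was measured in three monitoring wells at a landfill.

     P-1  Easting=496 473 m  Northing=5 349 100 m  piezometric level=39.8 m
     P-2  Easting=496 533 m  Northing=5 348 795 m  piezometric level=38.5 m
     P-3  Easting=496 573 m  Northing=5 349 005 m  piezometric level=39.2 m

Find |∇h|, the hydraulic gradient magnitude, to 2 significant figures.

Differences from P-1: to P-2 (Δx, Δy, Δh) = (60, -305, -1.3); to P-3 = (100, -95, -0.6).
Solve a·Δx + b·Δy = Δh: det = 60·(-95) − 100·(-305) = 24800.
∂h/∂x = [(-1.3)·(-95) − (-0.6)·(-305)] / 24800 = -0.002399
∂h/∂y = [60·(-0.6) − 100·(-1.3)] / 24800 = +0.003790
|∇h| = √(-0.002399² + 0.003790²) = 0.004485

0.0045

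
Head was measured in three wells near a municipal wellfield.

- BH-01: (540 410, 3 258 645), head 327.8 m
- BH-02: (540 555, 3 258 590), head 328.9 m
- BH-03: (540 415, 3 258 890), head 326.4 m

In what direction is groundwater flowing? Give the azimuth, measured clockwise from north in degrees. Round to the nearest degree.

317°

With h = a·x + b·y + c and BH-01 as origin, the differences give:
  145·a + (-55)·b = +1.1
  5·a + 245·b = -1.4
Eliminate b (×245 and ×(-55), subtract): 35800·a = 192.50 → a = ∂h/∂x = +0.005377
Back-substitute: b = ∂h/∂y = -0.005824.
Flow direction (−∇h) has components (-0.005377 E, +0.005824 N).
Azimuth = atan2(E, N) = atan2(-0.005377, +0.005824) = 317.3° ≈ 317°.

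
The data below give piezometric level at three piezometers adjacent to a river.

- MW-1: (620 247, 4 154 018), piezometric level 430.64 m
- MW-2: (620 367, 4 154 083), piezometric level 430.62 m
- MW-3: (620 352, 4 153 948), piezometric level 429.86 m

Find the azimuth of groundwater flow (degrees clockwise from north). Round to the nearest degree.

Differences from MW-1: to MW-2 (Δx, Δy, Δh) = (120, 65, -0.02); to MW-3 = (105, -70, -0.78).
Determinant of the coordinate differences = 120·(-70) − 105·65 = -15225.
∂h/∂x = [(-0.02)·(-70) − (-0.78)·65] / -15225 = -0.003422
∂h/∂y = [120·(-0.78) − 105·(-0.02)] / -15225 = +0.006010
Flow direction (−∇h) has components (+0.003422 E, -0.006010 N).
Azimuth = atan2(E, N) = atan2(+0.003422, -0.006010) = 150.3° ≈ 150°.

150°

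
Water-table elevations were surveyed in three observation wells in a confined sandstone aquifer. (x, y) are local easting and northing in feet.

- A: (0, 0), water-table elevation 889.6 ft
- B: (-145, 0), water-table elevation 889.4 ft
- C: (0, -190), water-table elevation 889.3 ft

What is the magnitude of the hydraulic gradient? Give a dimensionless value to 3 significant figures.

∂h/∂x = (889.4 − 889.6) / (-145 − 0) = +0.001379
∂h/∂y = (889.3 − 889.6) / (-190 − 0) = +0.001579
|∇h| = √(0.001379² + 0.001579²) = 0.002096

0.00210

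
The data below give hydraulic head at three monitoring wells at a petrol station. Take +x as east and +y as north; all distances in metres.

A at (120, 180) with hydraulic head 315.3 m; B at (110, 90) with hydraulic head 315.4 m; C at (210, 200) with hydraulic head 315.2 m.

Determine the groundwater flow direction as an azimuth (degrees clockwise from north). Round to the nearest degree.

041°

Taking A as reference: B−A = (-10, -90, +0.1); C−A = (90, 20, -0.1).
Determinant of the coordinate differences = (-10)·20 − 90·(-90) = 7900.
∂h/∂x = [(+0.1)·20 − (-0.1)·(-90)] / 7900 = -0.0008861
∂h/∂y = [(-10)·(-0.1) − 90·(+0.1)] / 7900 = -0.001013
Flow direction (−∇h) has components (+0.0008861 E, +0.001013 N).
Azimuth = atan2(E, N) = atan2(+0.0008861, +0.001013) = 41.2° ≈ 041°.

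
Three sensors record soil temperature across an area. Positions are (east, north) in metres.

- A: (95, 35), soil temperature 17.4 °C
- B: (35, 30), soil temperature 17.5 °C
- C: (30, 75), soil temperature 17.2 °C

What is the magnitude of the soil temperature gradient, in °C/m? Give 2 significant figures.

0.0069 °C/m

With T = a·x + b·y + c and A as origin, the differences give:
  (-60)·a + (-5)·b = +0.1
  (-65)·a + 40·b = -0.2
Eliminate b (×40 and ×(-5), subtract): -2725·a = 3.00 → a = ∂T/∂x = -0.001101
Back-substitute: b = ∂T/∂y = -0.006789.
|∇f| = √(-0.001101² + -0.006789²) = 0.006878 °C/m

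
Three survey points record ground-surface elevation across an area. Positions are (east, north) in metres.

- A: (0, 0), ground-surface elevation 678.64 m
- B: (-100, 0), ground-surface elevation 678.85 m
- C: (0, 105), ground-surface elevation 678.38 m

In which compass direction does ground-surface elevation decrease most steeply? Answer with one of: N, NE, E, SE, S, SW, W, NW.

∂z/∂x = (678.85 − 678.64) / (-100 − 0) = -0.002100
∂z/∂y = (678.38 − 678.64) / (105 − 0) = -0.002476
Steepest decrease is along −∇f = (+0.002100 E, +0.002476 N) → northeast.

NE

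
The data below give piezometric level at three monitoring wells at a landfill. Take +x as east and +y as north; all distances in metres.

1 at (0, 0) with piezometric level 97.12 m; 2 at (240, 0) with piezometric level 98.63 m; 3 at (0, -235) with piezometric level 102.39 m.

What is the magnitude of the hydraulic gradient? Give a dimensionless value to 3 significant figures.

0.0233

∂h/∂x = (98.63 − 97.12) / (240 − 0) = +0.006292
∂h/∂y = (102.39 − 97.12) / (-235 − 0) = -0.02243
|∇h| = √(0.006292² + -0.02243²) = 0.0233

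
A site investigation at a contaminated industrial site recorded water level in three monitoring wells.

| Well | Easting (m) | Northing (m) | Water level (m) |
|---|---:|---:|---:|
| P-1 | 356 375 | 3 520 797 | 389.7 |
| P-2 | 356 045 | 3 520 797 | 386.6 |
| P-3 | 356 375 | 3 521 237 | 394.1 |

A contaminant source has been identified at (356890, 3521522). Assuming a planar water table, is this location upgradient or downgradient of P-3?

upgradient

∂h/∂x = (386.6 − 389.7) / (356045 − 356375) = +0.009394
∂h/∂y = (394.1 − 389.7) / (3521237 − 3520797) = +0.01000
Head at (356890, 3521522) = 389.7 + (+0.009394)·(515) + (+0.01000)·(725) = 401.79 m.
That is higher than the 394.1 m at P-3, so the point is upgradient.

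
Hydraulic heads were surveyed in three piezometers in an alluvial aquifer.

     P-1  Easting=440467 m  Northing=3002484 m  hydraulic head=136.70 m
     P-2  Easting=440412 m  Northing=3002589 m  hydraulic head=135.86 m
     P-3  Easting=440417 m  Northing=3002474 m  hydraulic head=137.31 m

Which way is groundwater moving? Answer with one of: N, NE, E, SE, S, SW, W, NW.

Differences from P-1: to P-2 (Δx, Δy, Δh) = (-55, 105, -0.84); to P-3 = (-50, -10, +0.61).
Solve a·Δx + b·Δy = Δh: det = (-55)·(-10) − (-50)·105 = 5800.
∂h/∂x = [(-0.84)·(-10) − (+0.61)·105] / 5800 = -0.009595
∂h/∂y = [(-55)·(+0.61) − (-50)·(-0.84)] / 5800 = -0.01303
Flow = −∇h = (+0.009595 east, +0.01303 north), which points northeast.

NE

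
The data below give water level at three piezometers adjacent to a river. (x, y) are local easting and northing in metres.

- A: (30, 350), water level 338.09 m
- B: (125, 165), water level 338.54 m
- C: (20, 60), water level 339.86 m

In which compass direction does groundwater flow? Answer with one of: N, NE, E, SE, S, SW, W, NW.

Taking A as reference: B−A = (95, -185, +0.45); C−A = (-10, -290, +1.77).
Determinant of the coordinate differences = 95·(-290) − (-10)·(-185) = -29400.
∂h/∂x = [(+0.45)·(-290) − (+1.77)·(-185)] / -29400 = -0.006699
∂h/∂y = [95·(+1.77) − (-10)·(+0.45)] / -29400 = -0.005872
Flow = −∇h = (+0.006699 east, +0.005872 north), which points northeast.

NE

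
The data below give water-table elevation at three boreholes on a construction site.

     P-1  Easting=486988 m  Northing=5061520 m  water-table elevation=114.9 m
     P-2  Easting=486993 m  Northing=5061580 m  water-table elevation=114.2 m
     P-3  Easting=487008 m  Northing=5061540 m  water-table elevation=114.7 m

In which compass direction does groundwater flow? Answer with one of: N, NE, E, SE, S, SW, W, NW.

Differences from P-1: to P-2 (Δx, Δy, Δh) = (5, 60, -0.7); to P-3 = (20, 20, -0.2).
Solve a·Δx + b·Δy = Δh: det = 5·20 − 20·60 = -1100.
∂h/∂x = [(-0.7)·20 − (-0.2)·60] / -1100 = +0.001818
∂h/∂y = [5·(-0.2) − 20·(-0.7)] / -1100 = -0.01182
Flow = −∇h = (-0.001818 east, +0.01182 north), which points north.

N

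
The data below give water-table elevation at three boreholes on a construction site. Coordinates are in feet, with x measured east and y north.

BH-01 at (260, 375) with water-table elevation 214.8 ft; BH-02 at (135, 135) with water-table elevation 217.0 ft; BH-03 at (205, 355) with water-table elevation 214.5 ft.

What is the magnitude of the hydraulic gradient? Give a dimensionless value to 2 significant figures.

0.018

Three-point gradient (reference BH-01): Δ to BH-02 = (-125, -240, +2.2), Δ to BH-03 = (-55, -20, -0.3).
∂h/∂x = +0.01084, ∂h/∂y = -0.01481 (det = -10700).
|∇h| = √(0.01084² + -0.01481²) = 0.01835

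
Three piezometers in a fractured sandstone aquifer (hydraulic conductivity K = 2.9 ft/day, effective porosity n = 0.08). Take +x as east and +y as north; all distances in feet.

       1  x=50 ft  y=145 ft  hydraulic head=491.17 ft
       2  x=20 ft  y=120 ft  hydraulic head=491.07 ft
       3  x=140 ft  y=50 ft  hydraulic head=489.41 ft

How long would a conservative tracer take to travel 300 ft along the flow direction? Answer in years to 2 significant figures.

1.6 years

Three-point gradient (reference 1): Δ to 2 = (-30, -25, -0.10), Δ to 3 = (90, -95, -1.76).
∂h/∂x = -0.006765, ∂h/∂y = +0.01212 (det = 5100).
|∇h| = √(-0.006765² + 0.01212²) = 0.01388
Seepage velocity v = K·i/n = 2.9 × 0.01388 / 0.08 = 0.5031 ft/day.
t = 300 / 0.5031 = 596.3 days = 1.63 years.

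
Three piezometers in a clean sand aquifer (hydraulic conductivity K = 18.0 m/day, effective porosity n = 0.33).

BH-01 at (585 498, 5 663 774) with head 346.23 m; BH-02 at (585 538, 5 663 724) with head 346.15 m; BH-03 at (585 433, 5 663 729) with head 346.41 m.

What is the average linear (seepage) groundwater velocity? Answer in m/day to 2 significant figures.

Taking BH-01 as reference: BH-02−BH-01 = (40, -50, -0.08); BH-03−BH-01 = (-65, -45, +0.18).
Solve a·Δx + b·Δy = Δh: det = 40·(-45) − (-65)·(-50) = -5050.
∂h/∂x = [(-0.08)·(-45) − (+0.18)·(-50)] / -5050 = -0.002495
∂h/∂y = [40·(+0.18) − (-65)·(-0.08)] / -5050 = -0.0003960
|∇h| = √(-0.002495² + -0.0003960²) = 0.002526
Seepage velocity v = K·i/n = 18.0 × 0.002526 / 0.33 = 0.1378 m/day.

0.14 m/day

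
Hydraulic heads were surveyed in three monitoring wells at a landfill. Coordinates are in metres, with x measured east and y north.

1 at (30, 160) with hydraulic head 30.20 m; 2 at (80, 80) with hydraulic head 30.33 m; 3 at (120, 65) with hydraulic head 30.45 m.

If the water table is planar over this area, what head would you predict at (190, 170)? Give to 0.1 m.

30.7 m

Differences from 1: to 2 (Δx, Δy, Δh) = (50, -80, +0.13); to 3 = (90, -95, +0.25).
Determinant of the coordinate differences = 50·(-95) − 90·(-80) = 2450.
∂h/∂x = [(+0.13)·(-95) − (+0.25)·(-80)] / 2450 = +0.003122
∂h/∂y = [50·(+0.25) − 90·(+0.13)] / 2450 = +0.0003265
h(190, 170) = 30.20 + (+0.003122)·(160) + (+0.0003265)·(10) = 30.20 +0.500 +0.003 = 30.703 m.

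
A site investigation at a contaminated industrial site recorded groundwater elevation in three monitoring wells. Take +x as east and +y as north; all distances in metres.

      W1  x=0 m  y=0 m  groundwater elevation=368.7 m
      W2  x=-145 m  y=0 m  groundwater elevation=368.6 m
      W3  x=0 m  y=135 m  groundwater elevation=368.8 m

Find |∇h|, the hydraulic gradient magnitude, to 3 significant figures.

∂h/∂x = (368.6 − 368.7) / (-145 − 0) = +0.0006897
∂h/∂y = (368.8 − 368.7) / (135 − 0) = +0.0007407
|∇h| = √(0.0006897² + 0.0007407²) = 0.001012

0.00101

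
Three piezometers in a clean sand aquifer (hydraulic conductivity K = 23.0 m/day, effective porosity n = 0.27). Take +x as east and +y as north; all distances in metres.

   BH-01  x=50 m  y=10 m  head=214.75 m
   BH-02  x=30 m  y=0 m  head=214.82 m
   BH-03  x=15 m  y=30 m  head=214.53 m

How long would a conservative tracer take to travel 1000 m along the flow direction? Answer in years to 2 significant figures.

3.5 years

With h = a·x + b·y + c and BH-01 as origin, the differences give:
  (-20)·a + (-10)·b = +0.07
  (-35)·a + 20·b = -0.22
Eliminate b (×20 and ×(-10), subtract): -750·a = -0.800 → a = ∂h/∂x = +0.001067
Back-substitute: b = ∂h/∂y = -0.009133.
|∇h| = √(0.001067² + -0.009133²) = 0.009195
Seepage velocity v = K·i/n = 23.0 × 0.009195 / 0.27 = 0.7833 m/day.
t = 1000 / 0.7833 = 1277 days = 3.5 years.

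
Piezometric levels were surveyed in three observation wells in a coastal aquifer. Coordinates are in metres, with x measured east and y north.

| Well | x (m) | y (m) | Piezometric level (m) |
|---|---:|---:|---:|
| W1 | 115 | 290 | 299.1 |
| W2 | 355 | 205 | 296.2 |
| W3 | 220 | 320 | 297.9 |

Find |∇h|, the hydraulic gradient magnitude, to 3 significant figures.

0.0118

Taking W1 as reference: W2−W1 = (240, -85, -2.9); W3−W1 = (105, 30, -1.2).
Determinant of the coordinate differences = 240·30 − 105·(-85) = 16125.
∂h/∂x = [(-2.9)·30 − (-1.2)·(-85)] / 16125 = -0.01172
∂h/∂y = [240·(-1.2) − 105·(-2.9)] / 16125 = +0.001023
|∇h| = √(-0.01172² + 0.001023²) = 0.01176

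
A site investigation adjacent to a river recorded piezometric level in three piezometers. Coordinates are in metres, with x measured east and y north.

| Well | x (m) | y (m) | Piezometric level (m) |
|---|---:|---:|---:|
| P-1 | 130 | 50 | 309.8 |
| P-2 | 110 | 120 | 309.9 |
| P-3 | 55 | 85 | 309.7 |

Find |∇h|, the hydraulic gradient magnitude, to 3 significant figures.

Taking P-1 as reference: P-2−P-1 = (-20, 70, +0.1); P-3−P-1 = (-75, 35, -0.1).
Solve a·Δx + b·Δy = Δh: det = (-20)·35 − (-75)·70 = 4550.
∂h/∂x = [(+0.1)·35 − (-0.1)·70] / 4550 = +0.002308
∂h/∂y = [(-20)·(-0.1) − (-75)·(+0.1)] / 4550 = +0.002088
|∇h| = √(0.002308² + 0.002088²) = 0.003112

0.00311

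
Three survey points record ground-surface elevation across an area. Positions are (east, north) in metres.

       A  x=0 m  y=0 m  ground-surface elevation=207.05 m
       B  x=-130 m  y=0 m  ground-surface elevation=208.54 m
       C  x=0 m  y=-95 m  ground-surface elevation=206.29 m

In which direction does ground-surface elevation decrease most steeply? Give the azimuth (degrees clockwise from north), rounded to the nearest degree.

∂z/∂x = (208.54 − 207.05) / (-130 − 0) = -0.01146
∂z/∂y = (206.29 − 207.05) / (-95 − 0) = +0.008000
Steepest decrease is along −∇f: components (+0.01146 E, -0.008000 N).
Azimuth = atan2(+0.01146, -0.008000) = 124.9° ≈ 125°.

125°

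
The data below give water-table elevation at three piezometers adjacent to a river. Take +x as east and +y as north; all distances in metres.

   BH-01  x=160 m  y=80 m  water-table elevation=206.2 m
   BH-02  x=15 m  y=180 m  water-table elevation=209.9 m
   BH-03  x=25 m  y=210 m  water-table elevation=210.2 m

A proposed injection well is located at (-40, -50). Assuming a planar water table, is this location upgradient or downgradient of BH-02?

Differences from BH-01: to BH-02 (Δx, Δy, Δh) = (-145, 100, +3.7); to BH-03 = (-135, 130, +4.0).
Determinant of the coordinate differences = (-145)·130 − (-135)·100 = -5350.
∂h/∂x = [(+3.7)·130 − (+4.0)·100] / -5350 = -0.01514
∂h/∂y = [(-145)·(+4.0) − (-135)·(+3.7)] / -5350 = +0.01505
Head at (-40, -50) = 206.2 + (-0.01514)·(-200) + (+0.01505)·(-130) = 207.27 m.
That is lower than the 209.9 m at BH-02, so the point is downgradient.

downgradient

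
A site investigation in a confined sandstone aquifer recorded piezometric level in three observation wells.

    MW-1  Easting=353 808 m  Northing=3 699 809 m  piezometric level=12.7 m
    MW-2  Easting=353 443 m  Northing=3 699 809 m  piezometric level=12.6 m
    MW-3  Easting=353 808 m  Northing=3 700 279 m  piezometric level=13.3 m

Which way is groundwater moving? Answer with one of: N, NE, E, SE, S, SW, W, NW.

S

∂h/∂x = (12.6 − 12.7) / (353443 − 353808) = +0.0002740
∂h/∂y = (13.3 − 12.7) / (3700279 − 3699809) = +0.001277
Flow = −∇h = (-0.0002740 east, -0.001277 north), which points south.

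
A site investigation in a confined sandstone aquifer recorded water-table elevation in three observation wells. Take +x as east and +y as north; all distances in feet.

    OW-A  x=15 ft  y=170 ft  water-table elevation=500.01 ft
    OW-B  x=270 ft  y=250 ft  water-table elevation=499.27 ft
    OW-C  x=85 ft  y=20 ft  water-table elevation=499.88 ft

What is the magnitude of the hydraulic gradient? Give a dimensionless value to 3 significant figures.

Three-point gradient (reference OW-A): Δ to OW-B = (255, 80, -0.74), Δ to OW-C = (70, -150, -0.13).
∂h/∂x = -0.002769, ∂h/∂y = -0.0004253 (det = -43850).
|∇h| = √(-0.002769² + -0.0004253²) = 0.002801

0.00280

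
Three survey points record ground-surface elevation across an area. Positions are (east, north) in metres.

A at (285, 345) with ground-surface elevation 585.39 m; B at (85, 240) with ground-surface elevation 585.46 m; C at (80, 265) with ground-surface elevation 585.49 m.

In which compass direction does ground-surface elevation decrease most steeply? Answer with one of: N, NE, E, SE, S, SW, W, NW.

Differences from A: to B (Δx, Δy, Δh) = (-200, -105, +0.07); to C = (-205, -80, +0.10).
Determinant of the coordinate differences = (-200)·(-80) − (-205)·(-105) = -5525.
∂z/∂x = [(+0.07)·(-80) − (+0.10)·(-105)] / -5525 = -0.0008869
∂z/∂y = [(-200)·(+0.10) − (-205)·(+0.07)] / -5525 = +0.001023
Steepest decrease is along −∇f = (+0.0008869 E, -0.001023 N) → southeast.

SE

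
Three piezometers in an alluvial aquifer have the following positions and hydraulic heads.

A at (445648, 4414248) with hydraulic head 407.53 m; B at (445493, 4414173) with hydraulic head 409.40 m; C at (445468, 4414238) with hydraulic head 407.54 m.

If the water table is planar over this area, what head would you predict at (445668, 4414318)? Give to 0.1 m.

405.6 m

Three-point gradient (reference A): Δ to B = (-155, -75, +1.87), Δ to C = (-180, -10, +0.01).
∂h/∂x = +0.001502, ∂h/∂y = -0.02804 (det = -11950).
h(445668, 4414318) = 407.53 + (+0.001502)·(20) + (-0.02804)·(70) = 407.53 +0.030 -1.963 = 405.597 m.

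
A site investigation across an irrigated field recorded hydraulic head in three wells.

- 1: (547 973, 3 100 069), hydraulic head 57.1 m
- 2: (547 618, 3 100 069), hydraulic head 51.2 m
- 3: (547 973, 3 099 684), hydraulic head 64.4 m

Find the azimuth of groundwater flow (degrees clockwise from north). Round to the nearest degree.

319°

∂h/∂x = (51.2 − 57.1) / (547618 − 547973) = +0.01662
∂h/∂y = (64.4 − 57.1) / (3099684 − 3100069) = -0.01896
Flow direction (−∇h) has components (-0.01662 E, +0.01896 N).
Azimuth = atan2(E, N) = atan2(-0.01662, +0.01896) = 318.8° ≈ 319°.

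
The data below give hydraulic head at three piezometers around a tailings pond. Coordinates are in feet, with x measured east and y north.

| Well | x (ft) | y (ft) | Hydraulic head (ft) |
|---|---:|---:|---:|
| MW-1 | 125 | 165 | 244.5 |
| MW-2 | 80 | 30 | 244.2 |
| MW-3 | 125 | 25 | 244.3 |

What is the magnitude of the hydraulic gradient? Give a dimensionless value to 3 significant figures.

Three-point gradient (reference MW-1): Δ to MW-2 = (-45, -135, -0.3), Δ to MW-3 = (0, -140, -0.2).
∂h/∂x = +0.002381, ∂h/∂y = +0.001429 (det = 6300).
|∇h| = √(0.002381² + 0.001429²) = 0.002777

0.00278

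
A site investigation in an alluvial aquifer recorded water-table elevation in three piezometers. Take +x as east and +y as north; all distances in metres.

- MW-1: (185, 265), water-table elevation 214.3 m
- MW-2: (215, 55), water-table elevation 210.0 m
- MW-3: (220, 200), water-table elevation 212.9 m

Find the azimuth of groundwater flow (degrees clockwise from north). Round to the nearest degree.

With h = a·x + b·y + c and MW-1 as origin, the differences give:
  30·a + (-210)·b = -4.3
  35·a + (-65)·b = -1.4
Eliminate b (×(-65) and ×(-210), subtract): 5400·a = -14.50 → a = ∂h/∂x = -0.002685
Back-substitute: b = ∂h/∂y = +0.02009.
Flow direction (−∇h) has components (+0.002685 E, -0.02009 N).
Azimuth = atan2(E, N) = atan2(+0.002685, -0.02009) = 172.4° ≈ 172°.

172°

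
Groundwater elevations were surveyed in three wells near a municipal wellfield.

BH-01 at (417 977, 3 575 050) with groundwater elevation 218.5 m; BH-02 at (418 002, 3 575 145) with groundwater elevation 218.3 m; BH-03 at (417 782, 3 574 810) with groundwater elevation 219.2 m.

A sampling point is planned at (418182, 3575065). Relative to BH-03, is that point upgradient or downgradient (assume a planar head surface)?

downgradient

Taking BH-01 as reference: BH-02−BH-01 = (25, 95, -0.2); BH-03−BH-01 = (-195, -240, +0.7).
Determinant of the coordinate differences = 25·(-240) − (-195)·95 = 12525.
∂h/∂x = [(-0.2)·(-240) − (+0.7)·95] / 12525 = -0.001477
∂h/∂y = [25·(+0.7) − (-195)·(-0.2)] / 12525 = -0.001717
Head at (418182, 3575065) = 218.5 + (-0.001477)·(205) + (-0.001717)·(15) = 218.17 m.
That is lower than the 219.2 m at BH-03, so the point is downgradient.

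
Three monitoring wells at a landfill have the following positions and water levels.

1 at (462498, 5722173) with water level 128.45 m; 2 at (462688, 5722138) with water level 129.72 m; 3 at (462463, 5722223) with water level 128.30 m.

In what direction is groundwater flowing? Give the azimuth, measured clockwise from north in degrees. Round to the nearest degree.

255°

Three-point gradient (reference 1): Δ to 2 = (190, -35, +1.27), Δ to 3 = (-35, 50, -0.15).
∂h/∂x = +0.007039, ∂h/∂y = +0.001927 (det = 8275).
Flow direction (−∇h) has components (-0.007039 E, -0.001927 N).
Azimuth = atan2(E, N) = atan2(-0.007039, -0.001927) = 254.7° ≈ 255°.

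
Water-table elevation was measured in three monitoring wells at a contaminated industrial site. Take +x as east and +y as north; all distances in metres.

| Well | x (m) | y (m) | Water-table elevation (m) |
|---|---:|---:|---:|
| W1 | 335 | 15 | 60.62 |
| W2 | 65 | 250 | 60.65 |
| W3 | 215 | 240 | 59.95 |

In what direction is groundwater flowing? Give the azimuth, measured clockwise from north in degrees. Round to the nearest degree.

With h = a·x + b·y + c and W1 as origin, the differences give:
  (-270)·a + 235·b = +0.03
  (-120)·a + 225·b = -0.67
Eliminate b (×225 and ×235, subtract): -32550·a = 164.200 → a = ∂h/∂x = -0.005045
Back-substitute: b = ∂h/∂y = -0.005668.
Flow direction (−∇h) has components (+0.005045 E, +0.005668 N).
Azimuth = atan2(E, N) = atan2(+0.005045, +0.005668) = 41.7° ≈ 042°.

042°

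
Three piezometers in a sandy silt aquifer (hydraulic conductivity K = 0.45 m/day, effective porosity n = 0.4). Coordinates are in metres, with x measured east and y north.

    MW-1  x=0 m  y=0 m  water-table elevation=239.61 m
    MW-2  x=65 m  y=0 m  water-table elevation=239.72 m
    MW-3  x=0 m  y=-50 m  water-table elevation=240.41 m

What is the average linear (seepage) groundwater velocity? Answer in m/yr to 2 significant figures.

6.6 m/yr

∂h/∂x = (239.72 − 239.61) / (65 − 0) = +0.001692
∂h/∂y = (240.41 − 239.61) / (-50 − 0) = -0.01600
|∇h| = √(0.001692² + -0.01600²) = 0.01609
Seepage velocity v = K·i/n = 0.45 × 0.01609 / 0.4 = 0.0181 m/day = 6.611 m/yr.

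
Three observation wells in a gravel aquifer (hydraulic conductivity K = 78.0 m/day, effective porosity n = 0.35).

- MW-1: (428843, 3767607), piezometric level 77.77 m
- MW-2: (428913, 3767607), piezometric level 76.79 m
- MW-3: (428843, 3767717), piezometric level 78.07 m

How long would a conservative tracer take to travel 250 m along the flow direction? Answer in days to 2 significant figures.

79 days

∂h/∂x = (76.79 − 77.77) / (428913 − 428843) = -0.01400
∂h/∂y = (78.07 − 77.77) / (3767717 − 3767607) = +0.002727
|∇h| = √(-0.01400² + 0.002727²) = 0.01426
Seepage velocity v = K·i/n = 78.0 × 0.01426 / 0.35 = 3.178 m/day.
t = 250 / 3.178 = 78.67 days.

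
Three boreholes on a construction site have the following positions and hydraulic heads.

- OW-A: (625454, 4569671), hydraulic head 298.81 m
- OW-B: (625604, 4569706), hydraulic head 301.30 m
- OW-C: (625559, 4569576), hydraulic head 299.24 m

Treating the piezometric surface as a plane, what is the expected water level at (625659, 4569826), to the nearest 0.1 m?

303.4 m

Differences from OW-A: to OW-B (Δx, Δy, Δh) = (150, 35, +2.49); to OW-C = (105, -95, +0.43).
Solve a·Δx + b·Δy = Δh: det = 150·(-95) − 105·35 = -17925.
∂h/∂x = [(+2.49)·(-95) − (+0.43)·35] / -17925 = +0.01404
∂h/∂y = [150·(+0.43) − 105·(+2.49)] / -17925 = +0.01099
h(625659, 4569826) = 298.81 + (+0.01404)·(205) + (+0.01099)·(155) = 298.81 +2.877 +1.703 = 303.390 m.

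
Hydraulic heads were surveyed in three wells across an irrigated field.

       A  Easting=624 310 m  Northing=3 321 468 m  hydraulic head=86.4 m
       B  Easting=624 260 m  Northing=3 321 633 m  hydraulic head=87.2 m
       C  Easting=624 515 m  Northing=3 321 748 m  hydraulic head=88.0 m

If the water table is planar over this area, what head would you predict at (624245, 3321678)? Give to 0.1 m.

With h = a·x + b·y + c and A as origin, the differences give:
  (-50)·a + 165·b = +0.8
  205·a + 280·b = +1.6
Eliminate b (×280 and ×165, subtract): -47825·a = -40.00 → a = ∂h/∂x = +0.0008364
Back-substitute: b = ∂h/∂y = +0.005102.
h(624245, 3321678) = 86.4 + (+0.0008364)·(-65) + (+0.005102)·(210) = 86.4 -0.054 +1.071 = 87.417 m.

87.4 m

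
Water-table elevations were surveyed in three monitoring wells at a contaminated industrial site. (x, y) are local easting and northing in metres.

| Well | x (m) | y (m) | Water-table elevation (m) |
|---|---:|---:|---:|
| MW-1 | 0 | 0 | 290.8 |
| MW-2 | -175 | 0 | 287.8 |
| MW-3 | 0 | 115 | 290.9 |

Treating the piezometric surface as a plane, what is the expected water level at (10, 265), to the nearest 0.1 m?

∂h/∂x = (287.8 − 290.8) / (-175 − 0) = +0.01714
∂h/∂y = (290.9 − 290.8) / (115 − 0) = +0.0008696
h(10, 265) = 290.8 + (+0.01714)·(10) + (+0.0008696)·(265) = 290.8 +0.171 +0.230 = 291.202 m.

291.2 m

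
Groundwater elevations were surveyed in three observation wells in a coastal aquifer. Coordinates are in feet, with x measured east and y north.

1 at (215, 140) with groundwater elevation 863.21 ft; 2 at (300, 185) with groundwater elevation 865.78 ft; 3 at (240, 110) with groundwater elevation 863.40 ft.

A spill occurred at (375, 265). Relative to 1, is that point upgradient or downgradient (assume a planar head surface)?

Differences from 1: to 2 (Δx, Δy, Δh) = (85, 45, +2.57); to 3 = (25, -30, +0.19).
Determinant of the coordinate differences = 85·(-30) − 25·45 = -3675.
∂h/∂x = [(+2.57)·(-30) − (+0.19)·45] / -3675 = +0.02331
∂h/∂y = [85·(+0.19) − 25·(+2.57)] / -3675 = +0.01309
Head at (375, 265) = 863.21 + (+0.02331)·(160) + (+0.01309)·(125) = 868.58 ft.
That is higher than the 863.21 ft at 1, so the point is upgradient.

upgradient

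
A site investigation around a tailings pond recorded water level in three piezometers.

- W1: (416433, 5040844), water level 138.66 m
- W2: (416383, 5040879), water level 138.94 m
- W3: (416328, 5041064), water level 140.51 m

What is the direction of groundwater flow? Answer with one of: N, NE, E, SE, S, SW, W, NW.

S

With h = a·x + b·y + c and W1 as origin, the differences give:
  (-50)·a + 35·b = +0.28
  (-105)·a + 220·b = +1.85
Eliminate b (×220 and ×35, subtract): -7325·a = -3.150 → a = ∂h/∂x = +0.0004300
Back-substitute: b = ∂h/∂y = +0.008614.
Flow = −∇h = (-0.0004300 east, -0.008614 north), which points south.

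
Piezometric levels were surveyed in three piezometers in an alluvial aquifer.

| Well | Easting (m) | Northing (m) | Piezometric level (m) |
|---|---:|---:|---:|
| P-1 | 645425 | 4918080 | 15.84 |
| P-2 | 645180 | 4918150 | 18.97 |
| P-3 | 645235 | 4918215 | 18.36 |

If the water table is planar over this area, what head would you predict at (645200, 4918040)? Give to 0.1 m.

Taking P-1 as reference: P-2−P-1 = (-245, 70, +3.13); P-3−P-1 = (-190, 135, +2.52).
Solve a·Δx + b·Δy = Δh: det = (-245)·135 − (-190)·70 = -19775.
∂h/∂x = [(+3.13)·135 − (+2.52)·70] / -19775 = -0.01245
∂h/∂y = [(-245)·(+2.52) − (-190)·(+3.13)] / -19775 = +0.001148
h(645200, 4918040) = 15.84 + (-0.01245)·(-225) + (+0.001148)·(-40) = 15.84 +2.801 -0.046 = 18.595 m.

18.6 m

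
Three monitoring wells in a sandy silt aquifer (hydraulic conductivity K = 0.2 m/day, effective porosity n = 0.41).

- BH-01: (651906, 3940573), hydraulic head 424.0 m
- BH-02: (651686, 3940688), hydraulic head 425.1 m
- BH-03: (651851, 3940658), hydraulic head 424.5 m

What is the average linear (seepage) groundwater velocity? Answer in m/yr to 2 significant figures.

0.88 m/yr

Differences from BH-01: to BH-02 (Δx, Δy, Δh) = (-220, 115, +1.1); to BH-03 = (-55, 85, +0.5).
Determinant of the coordinate differences = (-220)·85 − (-55)·115 = -12375.
∂h/∂x = [(+1.1)·85 − (+0.5)·115] / -12375 = -0.002909
∂h/∂y = [(-220)·(+0.5) − (-55)·(+1.1)] / -12375 = +0.004000
|∇h| = √(-0.002909² + 0.004000²) = 0.004946
Seepage velocity v = K·i/n = 0.2 × 0.004946 / 0.41 = 0.002413 m/day = 0.8813 m/yr.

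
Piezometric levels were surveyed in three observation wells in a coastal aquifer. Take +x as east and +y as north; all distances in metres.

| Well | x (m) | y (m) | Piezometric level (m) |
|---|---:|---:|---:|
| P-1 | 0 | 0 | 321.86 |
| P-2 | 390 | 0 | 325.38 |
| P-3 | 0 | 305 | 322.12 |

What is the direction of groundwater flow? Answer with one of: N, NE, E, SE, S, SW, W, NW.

∂h/∂x = (325.38 − 321.86) / (390 − 0) = +0.009026
∂h/∂y = (322.12 − 321.86) / (305 − 0) = +0.0008525
Flow = −∇h = (-0.009026 east, -0.0008525 north), which points west.

W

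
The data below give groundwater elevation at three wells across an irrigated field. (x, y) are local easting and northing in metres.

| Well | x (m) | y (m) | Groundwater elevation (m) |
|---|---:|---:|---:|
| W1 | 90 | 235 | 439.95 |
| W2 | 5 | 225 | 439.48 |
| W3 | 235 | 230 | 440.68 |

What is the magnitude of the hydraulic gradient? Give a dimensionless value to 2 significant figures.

0.0061

Taking W1 as reference: W2−W1 = (-85, -10, -0.47); W3−W1 = (145, -5, +0.73).
Solve a·Δx + b·Δy = Δh: det = (-85)·(-5) − 145·(-10) = 1875.
∂h/∂x = [(-0.47)·(-5) − (+0.73)·(-10)] / 1875 = +0.005147
∂h/∂y = [(-85)·(+0.73) − 145·(-0.47)] / 1875 = +0.003253
|∇h| = √(0.005147² + 0.003253²) = 0.006089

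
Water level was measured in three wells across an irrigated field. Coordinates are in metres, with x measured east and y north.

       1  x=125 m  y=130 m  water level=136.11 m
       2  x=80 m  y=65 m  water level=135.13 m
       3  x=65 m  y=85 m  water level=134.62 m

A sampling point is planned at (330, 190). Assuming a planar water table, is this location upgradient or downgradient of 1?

With h = a·x + b·y + c and 1 as origin, the differences give:
  (-45)·a + (-65)·b = -0.98
  (-60)·a + (-45)·b = -1.49
Eliminate b (×(-45) and ×(-65), subtract): -1875·a = -52.750 → a = ∂h/∂x = +0.02813
Back-substitute: b = ∂h/∂y = -0.004400.
Head at (330, 190) = 136.11 + (+0.02813)·(205) + (-0.004400)·(60) = 141.61 m.
That is higher than the 136.11 m at 1, so the point is upgradient.

upgradient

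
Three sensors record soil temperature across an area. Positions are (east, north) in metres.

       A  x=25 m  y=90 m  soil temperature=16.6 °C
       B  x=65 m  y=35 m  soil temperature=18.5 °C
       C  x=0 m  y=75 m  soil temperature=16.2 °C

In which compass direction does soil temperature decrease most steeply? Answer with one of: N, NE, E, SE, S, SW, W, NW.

NW

Differences from A: to B (Δx, Δy, Δh) = (40, -55, +1.9); to C = (-25, -15, -0.4).
Solve a·Δx + b·Δy = ΔT: det = 40·(-15) − (-25)·(-55) = -1975.
∂T/∂x = [(+1.9)·(-15) − (-0.4)·(-55)] / -1975 = +0.02557
∂T/∂y = [40·(-0.4) − (-25)·(+1.9)] / -1975 = -0.01595
Steepest decrease is along −∇f = (-0.02557 E, +0.01595 N) → northwest.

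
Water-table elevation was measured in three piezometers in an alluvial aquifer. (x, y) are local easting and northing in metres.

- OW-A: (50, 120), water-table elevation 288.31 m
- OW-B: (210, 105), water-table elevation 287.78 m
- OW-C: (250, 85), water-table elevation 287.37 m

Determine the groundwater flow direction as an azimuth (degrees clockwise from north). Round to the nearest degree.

Differences from OW-A: to OW-B (Δx, Δy, Δh) = (160, -15, -0.53); to OW-C = (200, -35, -0.94).
Solve a·Δx + b·Δy = Δh: det = 160·(-35) − 200·(-15) = -2600.
∂h/∂x = [(-0.53)·(-35) − (-0.94)·(-15)] / -2600 = -0.001712
∂h/∂y = [160·(-0.94) − 200·(-0.53)] / -2600 = +0.01708
Flow direction (−∇h) has components (+0.001712 E, -0.01708 N).
Azimuth = atan2(E, N) = atan2(+0.001712, -0.01708) = 174.3° ≈ 174°.

174°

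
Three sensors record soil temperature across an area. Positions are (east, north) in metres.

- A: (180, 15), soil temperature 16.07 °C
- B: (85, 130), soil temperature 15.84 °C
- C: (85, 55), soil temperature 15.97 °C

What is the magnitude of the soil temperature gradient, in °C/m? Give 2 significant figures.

Taking A as reference: B−A = (-95, 115, -0.23); C−A = (-95, 40, -0.10).
Solve a·Δx + b·Δy = ΔT: det = (-95)·40 − (-95)·115 = 7125.
∂T/∂x = [(-0.23)·40 − (-0.10)·115] / 7125 = +0.0003228
∂T/∂y = [(-95)·(-0.10) − (-95)·(-0.23)] / 7125 = -0.001733
|∇f| = √(0.0003228² + -0.001733²) = 0.001763 °C/m

0.0018 °C/m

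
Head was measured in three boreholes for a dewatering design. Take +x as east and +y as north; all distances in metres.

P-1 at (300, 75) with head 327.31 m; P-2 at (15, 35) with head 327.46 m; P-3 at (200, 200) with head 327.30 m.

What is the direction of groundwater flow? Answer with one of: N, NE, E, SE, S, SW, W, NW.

Three-point gradient (reference P-1): Δ to P-2 = (-285, -40, +0.15), Δ to P-3 = (-100, 125, -0.01).
∂h/∂x = -0.0004631, ∂h/∂y = -0.0004505 (det = -39625).
Flow = −∇h = (+0.0004631 east, +0.0004505 north), which points northeast.

NE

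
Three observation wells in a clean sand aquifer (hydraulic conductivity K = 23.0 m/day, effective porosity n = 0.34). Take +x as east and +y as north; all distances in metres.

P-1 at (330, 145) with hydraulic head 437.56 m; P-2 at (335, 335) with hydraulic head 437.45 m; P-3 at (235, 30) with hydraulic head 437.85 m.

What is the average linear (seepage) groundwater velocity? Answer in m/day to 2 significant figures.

0.17 m/day

Three-point gradient (reference P-1): Δ to P-2 = (5, 190, -0.11), Δ to P-3 = (-95, -115, +0.29).
∂h/∂x = -0.002429, ∂h/∂y = -0.0005150 (det = 17475).
|∇h| = √(-0.002429² + -0.0005150²) = 0.002483
Seepage velocity v = K·i/n = 23.0 × 0.002483 / 0.34 = 0.168 m/day.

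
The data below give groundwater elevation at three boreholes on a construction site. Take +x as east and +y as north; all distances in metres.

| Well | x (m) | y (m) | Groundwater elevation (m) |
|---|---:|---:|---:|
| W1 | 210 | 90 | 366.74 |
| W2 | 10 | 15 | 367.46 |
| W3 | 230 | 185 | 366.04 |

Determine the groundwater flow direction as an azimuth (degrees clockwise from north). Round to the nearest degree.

007°

With h = a·x + b·y + c and W1 as origin, the differences give:
  (-200)·a + (-75)·b = +0.72
  20·a + 95·b = -0.70
Eliminate b (×95 and ×(-75), subtract): -17500·a = 15.900 → a = ∂h/∂x = -0.0009086
Back-substitute: b = ∂h/∂y = -0.007177.
Flow direction (−∇h) has components (+0.0009086 E, +0.007177 N).
Azimuth = atan2(E, N) = atan2(+0.0009086, +0.007177) = 7.2° ≈ 007°.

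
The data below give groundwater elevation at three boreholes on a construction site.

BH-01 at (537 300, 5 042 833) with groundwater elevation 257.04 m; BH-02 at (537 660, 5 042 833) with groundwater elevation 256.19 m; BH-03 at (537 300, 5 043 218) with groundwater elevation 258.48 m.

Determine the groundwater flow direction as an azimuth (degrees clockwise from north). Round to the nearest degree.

∂h/∂x = (256.19 − 257.04) / (537660 − 537300) = -0.002361
∂h/∂y = (258.48 − 257.04) / (5043218 − 5042833) = +0.003740
Flow direction (−∇h) has components (+0.002361 E, -0.003740 N).
Azimuth = atan2(E, N) = atan2(+0.002361, -0.003740) = 147.7° ≈ 148°.

148°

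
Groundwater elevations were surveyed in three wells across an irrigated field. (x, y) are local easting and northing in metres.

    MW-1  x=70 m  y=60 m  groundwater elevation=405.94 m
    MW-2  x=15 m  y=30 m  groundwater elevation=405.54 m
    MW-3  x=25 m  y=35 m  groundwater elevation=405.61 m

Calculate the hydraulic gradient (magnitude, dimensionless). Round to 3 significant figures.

Three-point gradient (reference MW-1): Δ to MW-2 = (-55, -30, -0.40), Δ to MW-3 = (-45, -25, -0.33).
∂h/∂x = +0.004000, ∂h/∂y = +0.006000 (det = 25).
|∇h| = √(0.004000² + 0.006000²) = 0.007211

0.00721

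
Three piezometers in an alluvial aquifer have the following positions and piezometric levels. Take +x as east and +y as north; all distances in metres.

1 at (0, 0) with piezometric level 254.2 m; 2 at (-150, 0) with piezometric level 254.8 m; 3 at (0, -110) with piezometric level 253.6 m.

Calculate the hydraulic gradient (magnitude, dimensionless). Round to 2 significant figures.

0.0068

∂h/∂x = (254.8 − 254.2) / (-150 − 0) = -0.004000
∂h/∂y = (253.6 − 254.2) / (-110 − 0) = +0.005455
|∇h| = √(-0.004000² + 0.005455²) = 0.006764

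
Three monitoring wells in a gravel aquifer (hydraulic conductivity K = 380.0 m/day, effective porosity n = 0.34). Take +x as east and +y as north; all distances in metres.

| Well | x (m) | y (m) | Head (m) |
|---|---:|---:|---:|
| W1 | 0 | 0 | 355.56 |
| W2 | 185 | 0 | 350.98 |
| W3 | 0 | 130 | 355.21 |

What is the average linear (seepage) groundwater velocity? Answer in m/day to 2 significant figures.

∂h/∂x = (350.98 − 355.56) / (185 − 0) = -0.02476
∂h/∂y = (355.21 − 355.56) / (130 − 0) = -0.002692
|∇h| = √(-0.02476² + -0.002692²) = 0.02491
Seepage velocity v = K·i/n = 380.0 × 0.02491 / 0.34 = 27.84 m/day.

28 m/day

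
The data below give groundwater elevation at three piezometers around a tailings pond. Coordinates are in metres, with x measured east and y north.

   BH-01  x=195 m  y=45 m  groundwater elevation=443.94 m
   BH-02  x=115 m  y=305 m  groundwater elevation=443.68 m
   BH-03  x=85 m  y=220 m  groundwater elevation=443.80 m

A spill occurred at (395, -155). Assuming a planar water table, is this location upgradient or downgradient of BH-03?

Three-point gradient (reference BH-01): Δ to BH-02 = (-80, 260, -0.26), Δ to BH-03 = (-110, 175, -0.14).
∂h/∂x = -0.0006233, ∂h/∂y = -0.001192 (det = 14600).
Head at (395, -155) = 443.94 + (-0.0006233)·(200) + (-0.001192)·(-200) = 444.05 m.
That is higher than the 443.80 m at BH-03, so the point is upgradient.

upgradient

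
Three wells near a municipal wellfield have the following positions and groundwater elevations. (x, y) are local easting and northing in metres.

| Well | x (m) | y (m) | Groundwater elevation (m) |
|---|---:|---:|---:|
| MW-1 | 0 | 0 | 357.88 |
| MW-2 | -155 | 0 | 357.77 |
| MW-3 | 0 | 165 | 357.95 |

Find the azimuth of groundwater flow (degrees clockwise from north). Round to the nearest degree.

239°

∂h/∂x = (357.77 − 357.88) / (-155 − 0) = +0.0007097
∂h/∂y = (357.95 − 357.88) / (165 − 0) = +0.0004242
Flow direction (−∇h) has components (-0.0007097 E, -0.0004242 N).
Azimuth = atan2(E, N) = atan2(-0.0007097, -0.0004242) = 239.1° ≈ 239°.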